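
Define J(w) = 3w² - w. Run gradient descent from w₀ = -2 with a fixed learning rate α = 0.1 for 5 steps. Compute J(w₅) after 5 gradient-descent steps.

J′(w) = 6w - 1
w₁ = -2 − 0.1·(-13) = -0.7
w₂ = -0.7 − 0.1·(-5.2) = -0.18
w₃ = -0.18 − 0.1·(-2.08) = 0.028
w₄ = 0.028 − 0.1·(-0.832) = 0.1112
w₅ = 0.1112 − 0.1·(-0.3328) = 0.14448
J(0.14448) = -0.0818565888

-0.0818565888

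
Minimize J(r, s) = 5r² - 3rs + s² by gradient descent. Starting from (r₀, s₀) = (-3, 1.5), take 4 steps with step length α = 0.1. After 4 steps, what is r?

∇J = (10r - 3s, -3r + 2s)
Step 1: at (-3, 1.5), ∇J = (-34.5, 12) → (-3, 1.5) − 0.1·(-34.5, 12) = (0.45, 0.3)
Step 2: at (0.45, 0.3), ∇J = (3.6, -0.75) → (0.45, 0.3) − 0.1·(3.6, -0.75) = (0.09, 0.375)
Step 3: at (0.09, 0.375), ∇J = (-0.225, 0.48) → (0.09, 0.375) − 0.1·(-0.225, 0.48) = (0.1125, 0.327)
Step 4: at (0.1125, 0.327), ∇J = (0.144, 0.3165) → (0.1125, 0.327) − 0.1·(0.144, 0.3165) = (0.0981, 0.29535)
r = 0.0981

0.0981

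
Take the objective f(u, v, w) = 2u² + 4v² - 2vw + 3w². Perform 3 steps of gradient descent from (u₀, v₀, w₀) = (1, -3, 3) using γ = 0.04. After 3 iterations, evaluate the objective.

6.288251056128

∇f = (4u, 8v - 2w, -2v + 6w)
Step 1: at (1, -3, 3), ∇f = (4, -30, 24) → (1, -3, 3) − 0.04·(4, -30, 24) = (0.84, -1.8, 2.04)
Step 2: at (0.84, -1.8, 2.04), ∇f = (3.36, -18.48, 15.84) → (0.84, -1.8, 2.04) − 0.04·(3.36, -18.48, 15.84) = (0.7056, -1.0608, 1.4064)
Step 3: at (0.7056, -1.0608, 1.4064), ∇f = (2.8224, -11.2992, 10.56) → (0.7056, -1.0608, 1.4064) − 0.04·(2.8224, -11.2992, 10.56) = (0.592704, -0.608832, 0.984)
f(0.592704, -0.608832, 0.984) = 6.288251056128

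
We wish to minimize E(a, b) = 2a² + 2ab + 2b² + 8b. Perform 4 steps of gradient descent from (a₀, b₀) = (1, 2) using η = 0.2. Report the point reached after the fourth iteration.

(1.0128, -2.3392)

∇E = (4a + 2b, 2a + 4b + 8)
(a₁, b₁) = (1, 2) − 0.2·(8, 18) = (-0.6, -1.6)
(a₂, b₂) = (-0.6, -1.6) − 0.2·(-5.6, 0.4) = (0.52, -1.68)
(a₃, b₃) = (0.52, -1.68) − 0.2·(-1.28, 2.32) = (0.776, -2.144)
(a₄, b₄) = (0.776, -2.144) − 0.2·(-1.184, 0.976) = (1.0128, -2.3392)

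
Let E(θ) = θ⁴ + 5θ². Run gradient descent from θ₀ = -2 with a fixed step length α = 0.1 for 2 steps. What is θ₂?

E′(θ) = 4θ³ + 10θ
θ₁ = -2 − 0.1·(-52) = 3.2
θ₂ = 3.2 − 0.1·163.072 = -13.1072

-13.1072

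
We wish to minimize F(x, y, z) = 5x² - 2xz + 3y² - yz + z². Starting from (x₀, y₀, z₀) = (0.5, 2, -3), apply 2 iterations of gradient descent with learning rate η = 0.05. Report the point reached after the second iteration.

∇F = (10x - 2z, 6y - z, -2x - y + 2z)
Step 1: at (0.5, 2, -3), ∇F = (11, 15, -9) → (0.5, 2, -3) − 0.05·(11, 15, -9) = (-0.05, 1.25, -2.55)
Step 2: at (-0.05, 1.25, -2.55), ∇F = (4.6, 10.05, -6.25) → (-0.05, 1.25, -2.55) − 0.05·(4.6, 10.05, -6.25) = (-0.28, 0.7475, -2.2375)

(-0.28, 0.7475, -2.2375)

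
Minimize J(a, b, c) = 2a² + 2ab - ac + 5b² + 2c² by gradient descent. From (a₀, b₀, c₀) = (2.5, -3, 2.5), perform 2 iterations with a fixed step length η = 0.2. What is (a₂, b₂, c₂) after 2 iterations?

∇J = (4a + 2b - c, 2a + 10b, -a + 4c)
(a₁, b₁, c₁) = (2.5, -3, 2.5) − 0.2·(1.5, -25, 7.5) = (2.2, 2, 1)
(a₂, b₂, c₂) = (2.2, 2, 1) − 0.2·(11.8, 24.4, 1.8) = (-0.16, -2.88, 0.64)

(-0.16, -2.88, 0.64)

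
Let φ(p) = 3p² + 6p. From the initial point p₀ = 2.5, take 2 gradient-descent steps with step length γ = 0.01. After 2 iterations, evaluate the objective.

φ′(p) = 6p + 6
p₁ = 2.5 − 0.01·21 = 2.29
p₂ = 2.29 − 0.01·19.74 = 2.0926
φ(2.0926) = 25.69252428

25.69252428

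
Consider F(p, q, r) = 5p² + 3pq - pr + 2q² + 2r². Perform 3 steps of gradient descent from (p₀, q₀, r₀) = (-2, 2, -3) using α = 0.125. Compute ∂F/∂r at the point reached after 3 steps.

-1.91015625

∇F = (10p + 3q - r, 3p + 4q, -p + 4r)
(p₁, q₁, r₁) = (-2, 2, -3) − 0.125·(-11, 2, -10) = (-0.625, 1.75, -1.75)
(p₂, q₂, r₂) = (-0.625, 1.75, -1.75) − 0.125·(0.75, 5.125, -6.375) = (-0.71875, 1.109375, -0.953125)
(p₃, q₃, r₃) = (-0.71875, 1.109375, -0.953125) − 0.125·(-2.90625, 2.28125, -3.09375) = (-0.35546875, 0.82421875, -0.56640625)
∂F/∂r at (-0.35546875, 0.82421875, -0.56640625) = -1.91015625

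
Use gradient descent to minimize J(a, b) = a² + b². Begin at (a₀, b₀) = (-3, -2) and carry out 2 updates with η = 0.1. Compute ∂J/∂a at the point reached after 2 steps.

-3.84

∇J = (2a, 2b)
Step 1: at (-3, -2), ∇J = (-6, -4) → (-3, -2) − 0.1·(-6, -4) = (-2.4, -1.6)
Step 2: at (-2.4, -1.6), ∇J = (-4.8, -3.2) → (-2.4, -1.6) − 0.1·(-4.8, -3.2) = (-1.92, -1.28)
∂J/∂a at (-1.92, -1.28) = -3.84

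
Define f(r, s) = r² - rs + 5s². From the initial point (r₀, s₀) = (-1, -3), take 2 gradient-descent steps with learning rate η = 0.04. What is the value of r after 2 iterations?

-1.0304

∇f = (2r - s, -r + 10s)
Step 1: at (-1, -3), ∇f = (1, -29) → (-1, -3) − 0.04·(1, -29) = (-1.04, -1.84)
Step 2: at (-1.04, -1.84), ∇f = (-0.24, -17.36) → (-1.04, -1.84) − 0.04·(-0.24, -17.36) = (-1.0304, -1.1456)
r = -1.0304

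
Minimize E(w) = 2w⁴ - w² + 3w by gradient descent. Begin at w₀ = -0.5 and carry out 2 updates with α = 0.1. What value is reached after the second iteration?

E′(w) = 8w³ - 2w + 3
Step 1: E′(-0.5) = 3; w₁ = -0.5 − 0.1·3 = -0.8
Step 2: E′(-0.8) = 0.504; w₂ = -0.8 − 0.1·0.504 = -0.8504

-0.8504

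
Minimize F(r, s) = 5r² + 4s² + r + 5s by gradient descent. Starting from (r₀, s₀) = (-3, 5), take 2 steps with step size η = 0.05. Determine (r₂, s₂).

(-0.825, 1.4)

∇F = (10r + 1, 8s + 5)
(r₁, s₁) = (-3, 5) − 0.05·(-29, 45) = (-1.55, 2.75)
(r₂, s₂) = (-1.55, 2.75) − 0.05·(-14.5, 27) = (-0.825, 1.4)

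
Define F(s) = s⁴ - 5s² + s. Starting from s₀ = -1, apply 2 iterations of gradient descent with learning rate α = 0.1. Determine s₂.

F′(s) = 4s³ - 10s + 1
Step 1: F′(-1) = 7; s₁ = -1 − 0.1·7 = -1.7
Step 2: F′(-1.7) = -1.652; s₂ = -1.7 − 0.1·(-1.652) = -1.5348

-1.5348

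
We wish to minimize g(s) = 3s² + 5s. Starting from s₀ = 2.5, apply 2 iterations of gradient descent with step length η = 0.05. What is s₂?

0.8

g′(s) = 6s + 5
s₁ = 2.5 − 0.05·20 = 1.5
s₂ = 1.5 − 0.05·14 = 0.8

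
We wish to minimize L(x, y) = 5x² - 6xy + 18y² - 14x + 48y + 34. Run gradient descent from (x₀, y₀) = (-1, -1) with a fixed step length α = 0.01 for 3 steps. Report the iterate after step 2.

∇L = (10x - 6y - 14, -6x + 36y + 48)
Step 1: at (-1, -1), ∇L = (-18, 18) → (-1, -1) − 0.01·(-18, 18) = (-0.82, -1.18)
Step 2: at (-0.82, -1.18), ∇L = (-15.12, 10.44) → (-0.82, -1.18) − 0.01·(-15.12, 10.44) = (-0.6688, -1.2844)

(-0.6688, -1.2844)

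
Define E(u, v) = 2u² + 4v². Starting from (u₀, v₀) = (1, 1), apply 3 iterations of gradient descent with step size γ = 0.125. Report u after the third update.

0.125

∇E = (4u, 8v)
Step 1: at (1, 1), ∇E = (4, 8) → (1, 1) − 0.125·(4, 8) = (0.5, 0)
Step 2: at (0.5, 0), ∇E = (2, 0) → (0.5, 0) − 0.125·(2, 0) = (0.25, 0)
Step 3: at (0.25, 0), ∇E = (1, 0) → (0.25, 0) − 0.125·(1, 0) = (0.125, 0)
u = 0.125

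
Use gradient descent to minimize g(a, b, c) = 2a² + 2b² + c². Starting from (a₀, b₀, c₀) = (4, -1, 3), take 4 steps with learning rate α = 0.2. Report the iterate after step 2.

(0.16, -0.04, 1.08)

∇g = (4a, 4b, 2c)
Step 1: at (4, -1, 3), ∇g = (16, -4, 6) → (4, -1, 3) − 0.2·(16, -4, 6) = (0.8, -0.2, 1.8)
Step 2: at (0.8, -0.2, 1.8), ∇g = (3.2, -0.8, 3.6) → (0.8, -0.2, 1.8) − 0.2·(3.2, -0.8, 3.6) = (0.16, -0.04, 1.08)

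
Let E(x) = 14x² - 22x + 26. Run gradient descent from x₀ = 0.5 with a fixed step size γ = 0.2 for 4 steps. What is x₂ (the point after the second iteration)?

-5.26

E′(x) = 28x - 22
Step 1: E′(0.5) = -8; x₁ = 0.5 − 0.2·(-8) = 2.1
Step 2: E′(2.1) = 36.8; x₂ = 2.1 − 0.2·36.8 = -5.26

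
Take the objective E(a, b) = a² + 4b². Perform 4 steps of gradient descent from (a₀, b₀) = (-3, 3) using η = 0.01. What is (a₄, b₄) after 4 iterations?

∇E = (2a, 8b)
(a₁, b₁) = (-3, 3) − 0.01·(-6, 24) = (-2.94, 2.76)
(a₂, b₂) = (-2.94, 2.76) − 0.01·(-5.88, 22.08) = (-2.8812, 2.5392)
(a₃, b₃) = (-2.8812, 2.5392) − 0.01·(-5.7624, 20.3136) = (-2.823576, 2.336064)
(a₄, b₄) = (-2.823576, 2.336064) − 0.01·(-5.647152, 18.688512) = (-2.76710448, 2.14917888)

(-2.76710448, 2.14917888)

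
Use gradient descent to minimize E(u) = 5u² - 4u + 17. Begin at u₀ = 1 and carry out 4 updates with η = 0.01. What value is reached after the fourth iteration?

E′(u) = 10u - 4
u₁ = 1 − 0.01·6 = 0.94
u₂ = 0.94 − 0.01·5.4 = 0.886
u₃ = 0.886 − 0.01·4.86 = 0.8374
u₄ = 0.8374 − 0.01·4.374 = 0.79366

0.79366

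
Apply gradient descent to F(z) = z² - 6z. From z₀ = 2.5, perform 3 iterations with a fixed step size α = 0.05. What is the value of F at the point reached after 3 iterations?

-8.86713975

F′(z) = 2z - 6
Step 1: F′(2.5) = -1; z₁ = 2.5 − 0.05·(-1) = 2.55
Step 2: F′(2.55) = -0.9; z₂ = 2.55 − 0.05·(-0.9) = 2.595
Step 3: F′(2.595) = -0.81; z₃ = 2.595 − 0.05·(-0.81) = 2.6355
F(2.6355) = -8.86713975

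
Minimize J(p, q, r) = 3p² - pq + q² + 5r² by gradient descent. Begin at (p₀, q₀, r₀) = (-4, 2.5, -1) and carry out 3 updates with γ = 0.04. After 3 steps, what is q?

∇J = (6p - q, -p + 2q, 10r)
Step 1: at (-4, 2.5, -1), ∇J = (-26.5, 9, -10) → (-4, 2.5, -1) − 0.04·(-26.5, 9, -10) = (-2.94, 2.14, -0.6)
Step 2: at (-2.94, 2.14, -0.6), ∇J = (-19.78, 7.22, -6) → (-2.94, 2.14, -0.6) − 0.04·(-19.78, 7.22, -6) = (-2.1488, 1.8512, -0.36)
Step 3: at (-2.1488, 1.8512, -0.36), ∇J = (-14.744, 5.8512, -3.6) → (-2.1488, 1.8512, -0.36) − 0.04·(-14.744, 5.8512, -3.6) = (-1.55904, 1.617152, -0.216)
q = 1.617152

1.617152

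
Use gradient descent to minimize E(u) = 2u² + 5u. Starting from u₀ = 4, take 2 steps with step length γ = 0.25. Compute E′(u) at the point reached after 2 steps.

E′(u) = 4u + 5
u₁ = 4 − 0.25·21 = -1.25
u₂ = -1.25 − 0.25·0 = -1.25
E′(u) at (-1.25) = 0

0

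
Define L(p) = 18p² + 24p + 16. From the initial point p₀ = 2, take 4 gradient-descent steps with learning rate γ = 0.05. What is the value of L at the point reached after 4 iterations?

L′(p) = 36p + 24
Step 1: L′(2) = 96; p₁ = 2 − 0.05·96 = -2.8
Step 2: L′(-2.8) = -76.8; p₂ = -2.8 − 0.05·(-76.8) = 1.04
Step 3: L′(1.04) = 61.44; p₃ = 1.04 − 0.05·61.44 = -2.032
Step 4: L′(-2.032) = -49.152; p₄ = -2.032 − 0.05·(-49.152) = 0.4256
L(0.4256) = 29.47483648

29.47483648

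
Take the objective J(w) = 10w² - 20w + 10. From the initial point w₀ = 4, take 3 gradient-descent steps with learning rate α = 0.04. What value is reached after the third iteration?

1.024

J′(w) = 20w - 20
Step 1: J′(4) = 60; w₁ = 4 − 0.04·60 = 1.6
Step 2: J′(1.6) = 12; w₂ = 1.6 − 0.04·12 = 1.12
Step 3: J′(1.12) = 2.4; w₃ = 1.12 − 0.04·2.4 = 1.024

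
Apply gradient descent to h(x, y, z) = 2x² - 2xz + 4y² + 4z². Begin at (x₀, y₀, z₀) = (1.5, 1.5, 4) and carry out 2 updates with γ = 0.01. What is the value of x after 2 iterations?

1.5334

∇h = (4x - 2z, 8y, -2x + 8z)
Step 1: at (1.5, 1.5, 4), ∇h = (-2, 12, 29) → (1.5, 1.5, 4) − 0.01·(-2, 12, 29) = (1.52, 1.38, 3.71)
Step 2: at (1.52, 1.38, 3.71), ∇h = (-1.34, 11.04, 26.64) → (1.52, 1.38, 3.71) − 0.01·(-1.34, 11.04, 26.64) = (1.5334, 1.2696, 3.4436)
x = 1.5334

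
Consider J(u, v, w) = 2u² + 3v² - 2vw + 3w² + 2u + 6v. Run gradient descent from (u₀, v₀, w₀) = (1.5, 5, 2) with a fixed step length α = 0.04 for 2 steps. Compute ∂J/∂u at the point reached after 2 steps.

5.6448

∇J = (4u + 2, 6v - 2w + 6, -2v + 6w)
(u₁, v₁, w₁) = (1.5, 5, 2) − 0.04·(8, 32, 2) = (1.18, 3.72, 1.92)
(u₂, v₂, w₂) = (1.18, 3.72, 1.92) − 0.04·(6.72, 24.48, 4.08) = (0.9112, 2.7408, 1.7568)
∂J/∂u at (0.9112, 2.7408, 1.7568) = 5.6448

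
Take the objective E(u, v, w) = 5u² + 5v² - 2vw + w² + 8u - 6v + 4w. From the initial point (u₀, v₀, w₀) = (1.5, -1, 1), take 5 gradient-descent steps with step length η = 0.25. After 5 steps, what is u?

∇E = (10u + 8, 10v - 2w - 6, -2v + 2w + 4)
(u₁, v₁, w₁) = (1.5, -1, 1) − 0.25·(23, -18, 8) = (-4.25, 3.5, -1)
(u₂, v₂, w₂) = (-4.25, 3.5, -1) − 0.25·(-34.5, 31, -5) = (4.375, -4.25, 0.25)
(u₃, v₃, w₃) = (4.375, -4.25, 0.25) − 0.25·(51.75, -49, 13) = (-8.5625, 8, -3)
(u₄, v₄, w₄) = (-8.5625, 8, -3) − 0.25·(-77.625, 80, -18) = (10.84375, -12, 1.5)
(u₅, v₅, w₅) = (10.84375, -12, 1.5) − 0.25·(116.4375, -129, 31) = (-18.265625, 20.25, -6.25)
u = -18.265625

-18.265625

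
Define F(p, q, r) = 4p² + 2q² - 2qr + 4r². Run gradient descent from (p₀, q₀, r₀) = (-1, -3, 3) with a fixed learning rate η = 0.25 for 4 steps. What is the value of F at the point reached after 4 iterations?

∇F = (8p, 4q - 2r, -2q + 8r)
Step 1: at (-1, -3, 3), ∇F = (-8, -18, 30) → (-1, -3, 3) − 0.25·(-8, -18, 30) = (1, 1.5, -4.5)
Step 2: at (1, 1.5, -4.5), ∇F = (8, 15, -39) → (1, 1.5, -4.5) − 0.25·(8, 15, -39) = (-1, -2.25, 5.25)
Step 3: at (-1, -2.25, 5.25), ∇F = (-8, -19.5, 46.5) → (-1, -2.25, 5.25) − 0.25·(-8, -19.5, 46.5) = (1, 2.625, -6.375)
Step 4: at (1, 2.625, -6.375), ∇F = (8, 23.25, -56.25) → (1, 2.625, -6.375) − 0.25·(8, 23.25, -56.25) = (-1, -3.1875, 7.6875)
F(-1, -3.1875, 7.6875) = 309.71875

309.71875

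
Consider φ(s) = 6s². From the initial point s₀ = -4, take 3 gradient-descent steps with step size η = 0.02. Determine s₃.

φ′(s) = 12s
s₁ = -4 − 0.02·(-48) = -3.04
s₂ = -3.04 − 0.02·(-36.48) = -2.3104
s₃ = -2.3104 − 0.02·(-27.7248) = -1.755904

-1.755904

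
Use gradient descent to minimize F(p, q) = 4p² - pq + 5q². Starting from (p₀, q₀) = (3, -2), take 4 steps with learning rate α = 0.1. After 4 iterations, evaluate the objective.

0.00017618

∇F = (8p - q, -p + 10q)
(p₁, q₁) = (3, -2) − 0.1·(26, -23) = (0.4, 0.3)
(p₂, q₂) = (0.4, 0.3) − 0.1·(2.9, 2.6) = (0.11, 0.04)
(p₃, q₃) = (0.11, 0.04) − 0.1·(0.84, 0.29) = (0.026, 0.011)
(p₄, q₄) = (0.026, 0.011) − 0.1·(0.197, 0.084) = (0.0063, 0.0026)
F(0.0063, 0.0026) = 0.00017618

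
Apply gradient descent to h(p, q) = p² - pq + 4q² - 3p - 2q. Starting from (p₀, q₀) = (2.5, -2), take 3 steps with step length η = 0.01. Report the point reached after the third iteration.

(2.388325, -1.4340275)

∇h = (2p - q - 3, -p + 8q - 2)
Step 1: at (2.5, -2), ∇h = (4, -20.5) → (2.5, -2) − 0.01·(4, -20.5) = (2.46, -1.795)
Step 2: at (2.46, -1.795), ∇h = (3.715, -18.82) → (2.46, -1.795) − 0.01·(3.715, -18.82) = (2.42285, -1.6068)
Step 3: at (2.42285, -1.6068), ∇h = (3.4525, -17.27725) → (2.42285, -1.6068) − 0.01·(3.4525, -17.27725) = (2.388325, -1.4340275)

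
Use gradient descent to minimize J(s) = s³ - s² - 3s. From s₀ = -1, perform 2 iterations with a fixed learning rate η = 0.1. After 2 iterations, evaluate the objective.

-1.639885248

J′(s) = 3s² - 2s - 3
s₁ = -1 − 0.1·2 = -1.2
s₂ = -1.2 − 0.1·3.72 = -1.572
J(-1.572) = -1.639885248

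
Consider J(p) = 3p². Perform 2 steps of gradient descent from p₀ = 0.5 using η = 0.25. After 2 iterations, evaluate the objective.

J′(p) = 6p
Step 1: J′(0.5) = 3; p₁ = 0.5 − 0.25·3 = -0.25
Step 2: J′(-0.25) = -1.5; p₂ = -0.25 − 0.25·(-1.5) = 0.125
J(0.125) = 0.046875

0.046875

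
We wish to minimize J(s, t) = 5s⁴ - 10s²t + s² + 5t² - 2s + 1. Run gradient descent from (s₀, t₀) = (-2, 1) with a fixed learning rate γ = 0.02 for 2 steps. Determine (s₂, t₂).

∇J = (20s³ - 20st + 2s - 2, -10s² + 10t)
Step 1: at (-2, 1), ∇J = (-126, -30) → (-2, 1) − 0.02·(-126, -30) = (0.52, 1.6)
Step 2: at (0.52, 1.6), ∇J = (-14.78784, 13.296) → (0.52, 1.6) − 0.02·(-14.78784, 13.296) = (0.8157568, 1.33408)

(0.8157568, 1.33408)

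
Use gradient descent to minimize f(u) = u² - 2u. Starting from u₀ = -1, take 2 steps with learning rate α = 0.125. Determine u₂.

f′(u) = 2u - 2
u₁ = -1 − 0.125·(-4) = -0.5
u₂ = -0.5 − 0.125·(-3) = -0.125

-0.125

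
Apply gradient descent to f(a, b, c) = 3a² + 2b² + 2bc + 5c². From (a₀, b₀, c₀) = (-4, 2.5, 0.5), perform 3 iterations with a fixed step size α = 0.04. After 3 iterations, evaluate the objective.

13.102121120768

∇f = (6a, 4b + 2c, 2b + 10c)
Step 1: at (-4, 2.5, 0.5), ∇f = (-24, 11, 10) → (-4, 2.5, 0.5) − 0.04·(-24, 11, 10) = (-3.04, 2.06, 0.1)
Step 2: at (-3.04, 2.06, 0.1), ∇f = (-18.24, 8.44, 5.12) → (-3.04, 2.06, 0.1) − 0.04·(-18.24, 8.44, 5.12) = (-2.3104, 1.7224, -0.1048)
Step 3: at (-2.3104, 1.7224, -0.1048), ∇f = (-13.8624, 6.68, 2.3968) → (-2.3104, 1.7224, -0.1048) − 0.04·(-13.8624, 6.68, 2.3968) = (-1.755904, 1.4552, -0.200672)
f(-1.755904, 1.4552, -0.200672) = 13.102121120768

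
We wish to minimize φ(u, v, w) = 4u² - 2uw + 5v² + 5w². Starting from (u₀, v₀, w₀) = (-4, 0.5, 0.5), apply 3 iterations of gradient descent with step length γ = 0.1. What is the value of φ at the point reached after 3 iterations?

0.038416

∇φ = (8u - 2w, 10v, -2u + 10w)
Step 1: at (-4, 0.5, 0.5), ∇φ = (-33, 5, 13) → (-4, 0.5, 0.5) − 0.1·(-33, 5, 13) = (-0.7, 0, -0.8)
Step 2: at (-0.7, 0, -0.8), ∇φ = (-4, 0, -6.6) → (-0.7, 0, -0.8) − 0.1·(-4, 0, -6.6) = (-0.3, 0, -0.14)
Step 3: at (-0.3, 0, -0.14), ∇φ = (-2.12, 0, -0.8) → (-0.3, 0, -0.14) − 0.1·(-2.12, 0, -0.8) = (-0.088, 0, -0.06)
φ(-0.088, 0, -0.06) = 0.038416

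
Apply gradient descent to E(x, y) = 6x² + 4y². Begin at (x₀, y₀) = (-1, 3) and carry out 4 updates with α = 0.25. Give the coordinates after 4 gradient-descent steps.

(-16, 3)

∇E = (12x, 8y)
Step 1: at (-1, 3), ∇E = (-12, 24) → (-1, 3) − 0.25·(-12, 24) = (2, -3)
Step 2: at (2, -3), ∇E = (24, -24) → (2, -3) − 0.25·(24, -24) = (-4, 3)
Step 3: at (-4, 3), ∇E = (-48, 24) → (-4, 3) − 0.25·(-48, 24) = (8, -3)
Step 4: at (8, -3), ∇E = (96, -24) → (8, -3) − 0.25·(96, -24) = (-16, 3)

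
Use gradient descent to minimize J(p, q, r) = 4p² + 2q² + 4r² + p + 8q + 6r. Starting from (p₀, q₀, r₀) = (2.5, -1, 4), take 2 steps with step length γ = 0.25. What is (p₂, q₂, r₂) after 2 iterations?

∇J = (8p + 1, 4q + 8, 8r + 6)
(p₁, q₁, r₁) = (2.5, -1, 4) − 0.25·(21, 4, 38) = (-2.75, -2, -5.5)
(p₂, q₂, r₂) = (-2.75, -2, -5.5) − 0.25·(-21, 0, -38) = (2.5, -2, 4)

(2.5, -2, 4)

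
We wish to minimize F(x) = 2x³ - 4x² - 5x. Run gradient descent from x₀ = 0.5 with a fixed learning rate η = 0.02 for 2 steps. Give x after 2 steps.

0.8033

F′(x) = 6x² - 8x - 5
Step 1: F′(0.5) = -7.5; x₁ = 0.5 − 0.02·(-7.5) = 0.65
Step 2: F′(0.65) = -7.665; x₂ = 0.65 − 0.02·(-7.665) = 0.8033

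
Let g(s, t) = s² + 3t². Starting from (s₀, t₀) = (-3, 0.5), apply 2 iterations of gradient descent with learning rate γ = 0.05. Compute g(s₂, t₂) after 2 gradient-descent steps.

6.084975

∇g = (2s, 6t)
(s₁, t₁) = (-3, 0.5) − 0.05·(-6, 3) = (-2.7, 0.35)
(s₂, t₂) = (-2.7, 0.35) − 0.05·(-5.4, 2.1) = (-2.43, 0.245)
g(-2.43, 0.245) = 6.084975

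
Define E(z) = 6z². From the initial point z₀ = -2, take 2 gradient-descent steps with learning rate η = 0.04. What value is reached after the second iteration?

E′(z) = 12z
Step 1: E′(-2) = -24; z₁ = -2 − 0.04·(-24) = -1.04
Step 2: E′(-1.04) = -12.48; z₂ = -1.04 − 0.04·(-12.48) = -0.5408

-0.5408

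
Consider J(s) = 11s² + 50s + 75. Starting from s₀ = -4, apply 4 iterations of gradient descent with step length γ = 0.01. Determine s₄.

-2.91207824

J′(s) = 22s + 50
Step 1: J′(-4) = -38; s₁ = -4 − 0.01·(-38) = -3.62
Step 2: J′(-3.62) = -29.64; s₂ = -3.62 − 0.01·(-29.64) = -3.3236
Step 3: J′(-3.3236) = -23.1192; s₃ = -3.3236 − 0.01·(-23.1192) = -3.092408
Step 4: J′(-3.092408) = -18.032976; s₄ = -3.092408 − 0.01·(-18.032976) = -2.91207824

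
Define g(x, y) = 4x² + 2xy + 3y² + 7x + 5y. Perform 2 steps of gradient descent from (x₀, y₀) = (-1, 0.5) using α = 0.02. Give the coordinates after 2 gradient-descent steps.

(-0.9952, 0.2744)

∇g = (8x + 2y + 7, 2x + 6y + 5)
(x₁, y₁) = (-1, 0.5) − 0.02·(0, 6) = (-1, 0.38)
(x₂, y₂) = (-1, 0.38) − 0.02·(-0.24, 5.28) = (-0.9952, 0.2744)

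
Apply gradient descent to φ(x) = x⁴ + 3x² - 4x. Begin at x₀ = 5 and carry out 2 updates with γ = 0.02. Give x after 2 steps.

φ′(x) = 4x³ + 6x - 4
x₁ = 5 − 0.02·526 = -5.52
x₂ = -5.52 − 0.02·(-709.906432) = 8.67812864

8.67812864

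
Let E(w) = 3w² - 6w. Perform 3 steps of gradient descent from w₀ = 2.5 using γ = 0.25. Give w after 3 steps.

0.8125

E′(w) = 6w - 6
Step 1: E′(2.5) = 9; w₁ = 2.5 − 0.25·9 = 0.25
Step 2: E′(0.25) = -4.5; w₂ = 0.25 − 0.25·(-4.5) = 1.375
Step 3: E′(1.375) = 2.25; w₃ = 1.375 − 0.25·2.25 = 0.8125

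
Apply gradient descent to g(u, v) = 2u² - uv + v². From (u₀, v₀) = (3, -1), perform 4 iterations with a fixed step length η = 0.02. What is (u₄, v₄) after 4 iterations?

(2.08894512, -0.65197712)

∇g = (4u - v, -u + 2v)
Step 1: at (3, -1), ∇g = (13, -5) → (3, -1) − 0.02·(13, -5) = (2.74, -0.9)
Step 2: at (2.74, -0.9), ∇g = (11.86, -4.54) → (2.74, -0.9) − 0.02·(11.86, -4.54) = (2.5028, -0.8092)
Step 3: at (2.5028, -0.8092), ∇g = (10.8204, -4.1212) → (2.5028, -0.8092) − 0.02·(10.8204, -4.1212) = (2.286392, -0.726776)
Step 4: at (2.286392, -0.726776), ∇g = (9.872344, -3.739944) → (2.286392, -0.726776) − 0.02·(9.872344, -3.739944) = (2.08894512, -0.65197712)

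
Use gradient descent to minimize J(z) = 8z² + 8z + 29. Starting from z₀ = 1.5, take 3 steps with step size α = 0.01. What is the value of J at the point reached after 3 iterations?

J′(z) = 16z + 8
z₁ = 1.5 − 0.01·32 = 1.18
z₂ = 1.18 − 0.01·26.88 = 0.9112
z₃ = 0.9112 − 0.01·22.5792 = 0.685408
J(0.685408) = 38.241537011712

38.241537011712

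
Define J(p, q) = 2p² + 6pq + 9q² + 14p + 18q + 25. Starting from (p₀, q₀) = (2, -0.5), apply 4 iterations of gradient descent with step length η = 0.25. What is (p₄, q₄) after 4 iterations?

∇J = (4p + 6q + 14, 6p + 18q + 18)
(p₁, q₁) = (2, -0.5) − 0.25·(19, 21) = (-2.75, -5.75)
(p₂, q₂) = (-2.75, -5.75) − 0.25·(-31.5, -102) = (5.125, 19.75)
(p₃, q₃) = (5.125, 19.75) − 0.25·(153, 404.25) = (-33.125, -81.3125)
(p₄, q₄) = (-33.125, -81.3125) − 0.25·(-606.375, -1644.375) = (118.46875, 329.78125)

(118.46875, 329.78125)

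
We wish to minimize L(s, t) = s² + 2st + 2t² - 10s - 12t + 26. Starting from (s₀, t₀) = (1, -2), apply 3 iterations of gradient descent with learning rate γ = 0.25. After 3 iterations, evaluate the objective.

0.140625

∇L = (2s + 2t - 10, 2s + 4t - 12)
(s₁, t₁) = (1, -2) − 0.25·(-12, -18) = (4, 2.5)
(s₂, t₂) = (4, 2.5) − 0.25·(3, 6) = (3.25, 1)
(s₃, t₃) = (3.25, 1) − 0.25·(-1.5, -1.5) = (3.625, 1.375)
L(3.625, 1.375) = 0.140625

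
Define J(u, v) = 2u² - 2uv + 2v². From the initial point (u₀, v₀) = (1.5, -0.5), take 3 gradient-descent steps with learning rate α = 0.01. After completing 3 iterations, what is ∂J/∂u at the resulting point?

∇J = (4u - 2v, -2u + 4v)
Step 1: at (1.5, -0.5), ∇J = (7, -5) → (1.5, -0.5) − 0.01·(7, -5) = (1.43, -0.45)
Step 2: at (1.43, -0.45), ∇J = (6.62, -4.66) → (1.43, -0.45) − 0.01·(6.62, -4.66) = (1.3638, -0.4034)
Step 3: at (1.3638, -0.4034), ∇J = (6.262, -4.3412) → (1.3638, -0.4034) − 0.01·(6.262, -4.3412) = (1.30118, -0.359988)
∂J/∂u at (1.30118, -0.359988) = 5.924696

5.924696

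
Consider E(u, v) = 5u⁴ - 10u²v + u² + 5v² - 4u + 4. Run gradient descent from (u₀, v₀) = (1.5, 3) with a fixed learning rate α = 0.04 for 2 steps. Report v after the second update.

4.00144

∇E = (20u³ - 20uv + 2u - 4, -10u² + 10v)
Step 1: at (1.5, 3), ∇E = (-23.5, 7.5) → (1.5, 3) − 0.04·(-23.5, 7.5) = (2.44, 2.7)
Step 2: at (2.44, 2.7), ∇E = (159.65568, -32.536) → (2.44, 2.7) − 0.04·(159.65568, -32.536) = (-3.9462272, 4.00144)
v = 4.00144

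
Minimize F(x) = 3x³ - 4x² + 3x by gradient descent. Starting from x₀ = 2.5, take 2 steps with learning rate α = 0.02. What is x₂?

F′(x) = 9x² - 8x + 3
Step 1: F′(2.5) = 39.25; x₁ = 2.5 − 0.02·39.25 = 1.715
Step 2: F′(1.715) = 15.751025; x₂ = 1.715 − 0.02·15.751025 = 1.3999795

1.3999795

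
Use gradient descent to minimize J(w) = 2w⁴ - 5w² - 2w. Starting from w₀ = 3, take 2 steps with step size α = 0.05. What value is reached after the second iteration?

86.1312

J′(w) = 8w³ - 10w - 2
w₁ = 3 − 0.05·184 = -6.2
w₂ = -6.2 − 0.05·(-1846.624) = 86.1312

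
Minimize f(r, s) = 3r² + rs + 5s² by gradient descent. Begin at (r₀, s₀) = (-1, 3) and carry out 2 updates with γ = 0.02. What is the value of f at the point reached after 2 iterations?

∇f = (6r + s, r + 10s)
Step 1: at (-1, 3), ∇f = (-3, 29) → (-1, 3) − 0.02·(-3, 29) = (-0.94, 2.42)
Step 2: at (-0.94, 2.42), ∇f = (-3.22, 23.26) → (-0.94, 2.42) − 0.02·(-3.22, 23.26) = (-0.8756, 1.9548)
f(-0.8756, 1.9548) = 19.6946184

19.6946184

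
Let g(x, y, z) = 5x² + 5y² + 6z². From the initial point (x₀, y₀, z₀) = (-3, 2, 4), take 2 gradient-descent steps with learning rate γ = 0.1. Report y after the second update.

0

∇g = (10x, 10y, 12z)
(x₁, y₁, z₁) = (-3, 2, 4) − 0.1·(-30, 20, 48) = (0, 0, -0.8)
(x₂, y₂, z₂) = (0, 0, -0.8) − 0.1·(0, 0, -9.6) = (0, 0, 0.16)
y = 0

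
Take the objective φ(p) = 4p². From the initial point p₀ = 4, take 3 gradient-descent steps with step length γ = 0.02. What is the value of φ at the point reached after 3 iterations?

22.483074023424

φ′(p) = 8p
p₁ = 4 − 0.02·32 = 3.36
p₂ = 3.36 − 0.02·26.88 = 2.8224
p₃ = 2.8224 − 0.02·22.5792 = 2.370816
φ(2.370816) = 22.483074023424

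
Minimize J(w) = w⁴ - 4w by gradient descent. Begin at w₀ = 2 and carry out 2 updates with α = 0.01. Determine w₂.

J′(w) = 4w³ - 4
w₁ = 2 − 0.01·28 = 1.72
w₂ = 1.72 − 0.01·16.353792 = 1.55646208

1.55646208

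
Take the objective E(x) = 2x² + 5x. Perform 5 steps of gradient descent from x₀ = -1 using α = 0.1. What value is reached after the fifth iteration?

E′(x) = 4x + 5
x₁ = -1 − 0.1·1 = -1.1
x₂ = -1.1 − 0.1·0.6 = -1.16
x₃ = -1.16 − 0.1·0.36 = -1.196
x₄ = -1.196 − 0.1·0.216 = -1.2176
x₅ = -1.2176 − 0.1·0.1296 = -1.23056

-1.23056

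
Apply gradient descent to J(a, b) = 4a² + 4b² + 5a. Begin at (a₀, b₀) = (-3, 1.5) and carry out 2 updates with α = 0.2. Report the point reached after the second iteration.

∇J = (8a + 5, 8b)
Step 1: at (-3, 1.5), ∇J = (-19, 12) → (-3, 1.5) − 0.2·(-19, 12) = (0.8, -0.9)
Step 2: at (0.8, -0.9), ∇J = (11.4, -7.2) → (0.8, -0.9) − 0.2·(11.4, -7.2) = (-1.48, 0.54)

(-1.48, 0.54)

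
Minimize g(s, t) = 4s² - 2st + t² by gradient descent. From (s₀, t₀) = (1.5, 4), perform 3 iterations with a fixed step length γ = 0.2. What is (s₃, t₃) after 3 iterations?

(0.364, 1.56)

∇g = (8s - 2t, -2s + 2t)
(s₁, t₁) = (1.5, 4) − 0.2·(4, 5) = (0.7, 3)
(s₂, t₂) = (0.7, 3) − 0.2·(-0.4, 4.6) = (0.78, 2.08)
(s₃, t₃) = (0.78, 2.08) − 0.2·(2.08, 2.6) = (0.364, 1.56)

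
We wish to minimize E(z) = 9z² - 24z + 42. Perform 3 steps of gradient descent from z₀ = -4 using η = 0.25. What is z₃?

230

E′(z) = 18z - 24
Step 1: E′(-4) = -96; z₁ = -4 − 0.25·(-96) = 20
Step 2: E′(20) = 336; z₂ = 20 − 0.25·336 = -64
Step 3: E′(-64) = -1176; z₃ = -64 − 0.25·(-1176) = 230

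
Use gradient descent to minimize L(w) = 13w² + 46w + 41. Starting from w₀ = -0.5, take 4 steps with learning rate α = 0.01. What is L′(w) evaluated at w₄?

9.89557008

L′(w) = 26w + 46
Step 1: L′(-0.5) = 33; w₁ = -0.5 − 0.01·33 = -0.83
Step 2: L′(-0.83) = 24.42; w₂ = -0.83 − 0.01·24.42 = -1.0742
Step 3: L′(-1.0742) = 18.0708; w₃ = -1.0742 − 0.01·18.0708 = -1.254908
Step 4: L′(-1.254908) = 13.372392; w₄ = -1.254908 − 0.01·13.372392 = -1.38863192
L′(w) at (-1.38863192) = 9.89557008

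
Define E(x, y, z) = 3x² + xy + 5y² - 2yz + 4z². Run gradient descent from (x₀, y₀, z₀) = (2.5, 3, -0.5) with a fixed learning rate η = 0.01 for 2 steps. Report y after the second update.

∇E = (6x + y, x + 10y - 2z, -2y + 8z)
Step 1: at (2.5, 3, -0.5), ∇E = (18, 33.5, -10) → (2.5, 3, -0.5) − 0.01·(18, 33.5, -10) = (2.32, 2.665, -0.4)
Step 2: at (2.32, 2.665, -0.4), ∇E = (16.585, 29.77, -8.53) → (2.32, 2.665, -0.4) − 0.01·(16.585, 29.77, -8.53) = (2.15415, 2.3673, -0.3147)
y = 2.3673

2.3673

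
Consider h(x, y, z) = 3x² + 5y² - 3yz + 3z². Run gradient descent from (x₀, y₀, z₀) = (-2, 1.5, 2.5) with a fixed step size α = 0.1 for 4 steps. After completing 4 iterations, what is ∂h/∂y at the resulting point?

∇h = (6x, 10y - 3z, -3y + 6z)
Step 1: at (-2, 1.5, 2.5), ∇h = (-12, 7.5, 10.5) → (-2, 1.5, 2.5) − 0.1·(-12, 7.5, 10.5) = (-0.8, 0.75, 1.45)
Step 2: at (-0.8, 0.75, 1.45), ∇h = (-4.8, 3.15, 6.45) → (-0.8, 0.75, 1.45) − 0.1·(-4.8, 3.15, 6.45) = (-0.32, 0.435, 0.805)
Step 3: at (-0.32, 0.435, 0.805), ∇h = (-1.92, 1.935, 3.525) → (-0.32, 0.435, 0.805) − 0.1·(-1.92, 1.935, 3.525) = (-0.128, 0.2415, 0.4525)
Step 4: at (-0.128, 0.2415, 0.4525), ∇h = (-0.768, 1.0575, 1.9905) → (-0.128, 0.2415, 0.4525) − 0.1·(-0.768, 1.0575, 1.9905) = (-0.0512, 0.13575, 0.25345)
∂h/∂y at (-0.0512, 0.13575, 0.25345) = 0.59715

0.59715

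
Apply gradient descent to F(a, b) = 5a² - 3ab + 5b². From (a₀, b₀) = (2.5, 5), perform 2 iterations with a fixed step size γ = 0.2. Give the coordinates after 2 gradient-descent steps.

(-2.6, 3.8)

∇F = (10a - 3b, -3a + 10b)
(a₁, b₁) = (2.5, 5) − 0.2·(10, 42.5) = (0.5, -3.5)
(a₂, b₂) = (0.5, -3.5) − 0.2·(15.5, -36.5) = (-2.6, 3.8)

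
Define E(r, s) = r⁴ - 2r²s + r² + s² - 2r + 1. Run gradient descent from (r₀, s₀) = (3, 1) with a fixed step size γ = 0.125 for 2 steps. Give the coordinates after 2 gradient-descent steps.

(407.5625, 24.8125)

∇E = (4r³ - 4rs + 2r - 2, -2r² + 2s)
Step 1: at (3, 1), ∇E = (100, -16) → (3, 1) − 0.125·(100, -16) = (-9.5, 3)
Step 2: at (-9.5, 3), ∇E = (-3336.5, -174.5) → (-9.5, 3) − 0.125·(-3336.5, -174.5) = (407.5625, 24.8125)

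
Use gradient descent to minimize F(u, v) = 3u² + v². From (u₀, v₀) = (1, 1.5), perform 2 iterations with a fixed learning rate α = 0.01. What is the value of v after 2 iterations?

∇F = (6u, 2v)
(u₁, v₁) = (1, 1.5) − 0.01·(6, 3) = (0.94, 1.47)
(u₂, v₂) = (0.94, 1.47) − 0.01·(5.64, 2.94) = (0.8836, 1.4406)
v = 1.4406

1.4406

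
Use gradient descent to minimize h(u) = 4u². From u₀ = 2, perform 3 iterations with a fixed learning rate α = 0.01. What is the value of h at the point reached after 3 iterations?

h′(u) = 8u
u₁ = 2 − 0.01·16 = 1.84
u₂ = 1.84 − 0.01·14.72 = 1.6928
u₃ = 1.6928 − 0.01·13.5424 = 1.557376
h(1.557376) = 9.701680021504

9.701680021504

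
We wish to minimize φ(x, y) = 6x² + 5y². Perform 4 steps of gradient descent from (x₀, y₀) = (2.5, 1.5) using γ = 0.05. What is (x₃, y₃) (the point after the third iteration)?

∇φ = (12x, 10y)
Step 1: at (2.5, 1.5), ∇φ = (30, 15) → (2.5, 1.5) − 0.05·(30, 15) = (1, 0.75)
Step 2: at (1, 0.75), ∇φ = (12, 7.5) → (1, 0.75) − 0.05·(12, 7.5) = (0.4, 0.375)
Step 3: at (0.4, 0.375), ∇φ = (4.8, 3.75) → (0.4, 0.375) − 0.05·(4.8, 3.75) = (0.16, 0.1875)

(0.16, 0.1875)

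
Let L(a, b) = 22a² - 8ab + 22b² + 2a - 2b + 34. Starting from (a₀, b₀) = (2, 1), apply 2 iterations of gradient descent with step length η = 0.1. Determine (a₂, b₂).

(19.6, 0.68)

∇L = (44a - 8b + 2, -8a + 44b - 2)
(a₁, b₁) = (2, 1) − 0.1·(82, 26) = (-6.2, -1.6)
(a₂, b₂) = (-6.2, -1.6) − 0.1·(-258, -22.8) = (19.6, 0.68)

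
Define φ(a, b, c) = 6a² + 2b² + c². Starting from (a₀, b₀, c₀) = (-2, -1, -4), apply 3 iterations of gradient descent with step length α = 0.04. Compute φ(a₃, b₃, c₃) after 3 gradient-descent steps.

∇φ = (12a, 4b, 2c)
(a₁, b₁, c₁) = (-2, -1, -4) − 0.04·(-24, -4, -8) = (-1.04, -0.84, -3.68)
(a₂, b₂, c₂) = (-1.04, -0.84, -3.68) − 0.04·(-12.48, -3.36, -7.36) = (-0.5408, -0.7056, -3.3856)
(a₃, b₃, c₃) = (-0.5408, -0.7056, -3.3856) − 0.04·(-6.4896, -2.8224, -6.7712) = (-0.281216, -0.592704, -3.114752)
φ(-0.281216, -0.592704, -3.114752) = 10.878770716672

10.878770716672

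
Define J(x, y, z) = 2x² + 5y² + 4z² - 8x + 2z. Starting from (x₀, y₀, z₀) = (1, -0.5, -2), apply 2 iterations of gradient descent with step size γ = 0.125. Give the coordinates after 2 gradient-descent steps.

(1.75, -0.03125, -0.25)

∇J = (4x - 8, 10y, 8z + 2)
Step 1: at (1, -0.5, -2), ∇J = (-4, -5, -14) → (1, -0.5, -2) − 0.125·(-4, -5, -14) = (1.5, 0.125, -0.25)
Step 2: at (1.5, 0.125, -0.25), ∇J = (-2, 1.25, 0) → (1.5, 0.125, -0.25) − 0.125·(-2, 1.25, 0) = (1.75, -0.03125, -0.25)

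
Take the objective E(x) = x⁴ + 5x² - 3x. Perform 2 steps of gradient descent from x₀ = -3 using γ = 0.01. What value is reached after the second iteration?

-1.24021284

E′(x) = 4x³ + 10x - 3
x₁ = -3 − 0.01·(-141) = -1.59
x₂ = -1.59 − 0.01·(-34.978716) = -1.24021284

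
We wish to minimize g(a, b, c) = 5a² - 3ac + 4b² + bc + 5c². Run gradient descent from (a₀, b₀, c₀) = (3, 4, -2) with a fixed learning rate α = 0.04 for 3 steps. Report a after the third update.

0.426624

∇g = (10a - 3c, 8b + c, -3a + b + 10c)
(a₁, b₁, c₁) = (3, 4, -2) − 0.04·(36, 30, -25) = (1.56, 2.8, -1)
(a₂, b₂, c₂) = (1.56, 2.8, -1) − 0.04·(18.6, 21.4, -11.88) = (0.816, 1.944, -0.5248)
(a₃, b₃, c₃) = (0.816, 1.944, -0.5248) − 0.04·(9.7344, 15.0272, -5.752) = (0.426624, 1.342912, -0.29472)
a = 0.426624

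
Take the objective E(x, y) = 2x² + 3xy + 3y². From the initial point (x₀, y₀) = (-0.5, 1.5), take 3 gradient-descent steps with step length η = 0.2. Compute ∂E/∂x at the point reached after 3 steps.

∇E = (4x + 3y, 3x + 6y)
(x₁, y₁) = (-0.5, 1.5) − 0.2·(2.5, 7.5) = (-1, 0)
(x₂, y₂) = (-1, 0) − 0.2·(-4, -3) = (-0.2, 0.6)
(x₃, y₃) = (-0.2, 0.6) − 0.2·(1, 3) = (-0.4, 0)
∂E/∂x at (-0.4, 0) = -1.6

-1.6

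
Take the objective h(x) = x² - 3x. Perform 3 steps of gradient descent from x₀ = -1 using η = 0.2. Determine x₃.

0.96

h′(x) = 2x - 3
Step 1: h′(-1) = -5; x₁ = -1 − 0.2·(-5) = 0
Step 2: h′(0) = -3; x₂ = 0 − 0.2·(-3) = 0.6
Step 3: h′(0.6) = -1.8; x₃ = 0.6 − 0.2·(-1.8) = 0.96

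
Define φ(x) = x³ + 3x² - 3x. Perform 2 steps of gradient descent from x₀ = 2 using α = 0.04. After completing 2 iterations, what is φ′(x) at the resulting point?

φ′(x) = 3x² + 6x - 3
Step 1: φ′(2) = 21; x₁ = 2 − 0.04·21 = 1.16
Step 2: φ′(1.16) = 7.9968; x₂ = 1.16 − 0.04·7.9968 = 0.840128
φ′(x) at (0.840128) = 4.158213169152

4.158213169152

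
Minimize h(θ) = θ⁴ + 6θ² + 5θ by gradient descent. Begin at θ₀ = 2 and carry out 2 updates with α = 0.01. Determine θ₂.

1.06577524

h′(θ) = 4θ³ + 12θ + 5
Step 1: h′(2) = 61; θ₁ = 2 − 0.01·61 = 1.39
Step 2: h′(1.39) = 32.422476; θ₂ = 1.39 − 0.01·32.422476 = 1.06577524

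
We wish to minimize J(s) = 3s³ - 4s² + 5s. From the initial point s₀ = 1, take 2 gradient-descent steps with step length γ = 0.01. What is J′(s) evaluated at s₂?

4.974389792784

J′(s) = 9s² - 8s + 5
Step 1: J′(1) = 6; s₁ = 1 − 0.01·6 = 0.94
Step 2: J′(0.94) = 5.4324; s₂ = 0.94 − 0.01·5.4324 = 0.885676
J′(s) at (0.885676) = 4.974389792784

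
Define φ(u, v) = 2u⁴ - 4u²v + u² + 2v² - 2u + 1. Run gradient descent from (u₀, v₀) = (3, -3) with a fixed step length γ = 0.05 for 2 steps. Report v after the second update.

26.432

∇φ = (8u³ - 8uv + 2u - 2, -4u² + 4v)
Step 1: at (3, -3), ∇φ = (292, -48) → (3, -3) − 0.05·(292, -48) = (-11.6, -0.6)
Step 2: at (-11.6, -0.6), ∇φ = (-12568.048, -540.64) → (-11.6, -0.6) − 0.05·(-12568.048, -540.64) = (616.8024, 26.432)
v = 26.432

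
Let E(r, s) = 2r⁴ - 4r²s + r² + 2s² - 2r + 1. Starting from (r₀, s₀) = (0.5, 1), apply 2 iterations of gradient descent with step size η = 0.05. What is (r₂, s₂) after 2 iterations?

(0.8308, 0.778)

∇E = (8r³ - 8rs + 2r - 2, -4r² + 4s)
(r₁, s₁) = (0.5, 1) − 0.05·(-4, 3) = (0.7, 0.85)
(r₂, s₂) = (0.7, 0.85) − 0.05·(-2.616, 1.44) = (0.8308, 0.778)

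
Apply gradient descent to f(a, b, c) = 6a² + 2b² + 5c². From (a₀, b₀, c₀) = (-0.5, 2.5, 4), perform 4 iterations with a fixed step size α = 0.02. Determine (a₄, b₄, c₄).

∇f = (12a, 4b, 10c)
Step 1: at (-0.5, 2.5, 4), ∇f = (-6, 10, 40) → (-0.5, 2.5, 4) − 0.02·(-6, 10, 40) = (-0.38, 2.3, 3.2)
Step 2: at (-0.38, 2.3, 3.2), ∇f = (-4.56, 9.2, 32) → (-0.38, 2.3, 3.2) − 0.02·(-4.56, 9.2, 32) = (-0.2888, 2.116, 2.56)
Step 3: at (-0.2888, 2.116, 2.56), ∇f = (-3.4656, 8.464, 25.6) → (-0.2888, 2.116, 2.56) − 0.02·(-3.4656, 8.464, 25.6) = (-0.219488, 1.94672, 2.048)
Step 4: at (-0.219488, 1.94672, 2.048), ∇f = (-2.633856, 7.78688, 20.48) → (-0.219488, 1.94672, 2.048) − 0.02·(-2.633856, 7.78688, 20.48) = (-0.16681088, 1.7909824, 1.6384)

(-0.16681088, 1.7909824, 1.6384)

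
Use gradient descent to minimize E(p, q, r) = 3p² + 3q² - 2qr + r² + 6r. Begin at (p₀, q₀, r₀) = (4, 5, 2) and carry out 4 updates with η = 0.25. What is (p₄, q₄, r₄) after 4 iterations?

∇E = (6p, 6q - 2r, -2q + 2r + 6)
(p₁, q₁, r₁) = (4, 5, 2) − 0.25·(24, 26, 0) = (-2, -1.5, 2)
(p₂, q₂, r₂) = (-2, -1.5, 2) − 0.25·(-12, -13, 13) = (1, 1.75, -1.25)
(p₃, q₃, r₃) = (1, 1.75, -1.25) − 0.25·(6, 13, 0) = (-0.5, -1.5, -1.25)
(p₄, q₄, r₄) = (-0.5, -1.5, -1.25) − 0.25·(-3, -6.5, 6.5) = (0.25, 0.125, -2.875)

(0.25, 0.125, -2.875)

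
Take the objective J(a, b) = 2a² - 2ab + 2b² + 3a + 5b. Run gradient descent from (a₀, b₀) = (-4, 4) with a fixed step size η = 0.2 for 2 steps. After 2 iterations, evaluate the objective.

-6.9632

∇J = (4a - 2b + 3, -2a + 4b + 5)
(a₁, b₁) = (-4, 4) − 0.2·(-21, 29) = (0.2, -1.8)
(a₂, b₂) = (0.2, -1.8) − 0.2·(7.4, -2.6) = (-1.28, -1.28)
J(-1.28, -1.28) = -6.9632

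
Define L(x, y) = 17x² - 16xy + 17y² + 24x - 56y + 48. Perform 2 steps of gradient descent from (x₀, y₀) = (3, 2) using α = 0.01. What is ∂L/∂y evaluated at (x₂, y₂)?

∇L = (34x - 16y + 24, -16x + 34y - 56)
Step 1: at (3, 2), ∇L = (94, -36) → (3, 2) − 0.01·(94, -36) = (2.06, 2.36)
Step 2: at (2.06, 2.36), ∇L = (56.28, -8.72) → (2.06, 2.36) − 0.01·(56.28, -8.72) = (1.4972, 2.4472)
∂L/∂y at (1.4972, 2.4472) = 3.2496

3.2496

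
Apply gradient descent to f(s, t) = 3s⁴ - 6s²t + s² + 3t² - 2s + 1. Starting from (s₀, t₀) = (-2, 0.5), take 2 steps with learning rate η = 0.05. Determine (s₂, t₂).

(-4.7, 2.96)

∇f = (12s³ - 12st + 2s - 2, -6s² + 6t)
Step 1: at (-2, 0.5), ∇f = (-90, -21) → (-2, 0.5) − 0.05·(-90, -21) = (2.5, 1.55)
Step 2: at (2.5, 1.55), ∇f = (144, -28.2) → (2.5, 1.55) − 0.05·(144, -28.2) = (-4.7, 2.96)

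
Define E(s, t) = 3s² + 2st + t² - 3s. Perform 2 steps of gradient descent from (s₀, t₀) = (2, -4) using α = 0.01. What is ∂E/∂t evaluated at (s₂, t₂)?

∇E = (6s + 2t - 3, 2s + 2t)
Step 1: at (2, -4), ∇E = (1, -4) → (2, -4) − 0.01·(1, -4) = (1.99, -3.96)
Step 2: at (1.99, -3.96), ∇E = (1.02, -3.94) → (1.99, -3.96) − 0.01·(1.02, -3.94) = (1.9798, -3.9206)
∂E/∂t at (1.9798, -3.9206) = -3.8816

-3.8816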